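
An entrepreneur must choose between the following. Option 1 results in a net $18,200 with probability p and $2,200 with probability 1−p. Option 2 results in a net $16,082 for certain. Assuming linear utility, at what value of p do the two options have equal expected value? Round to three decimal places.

p·18200 + (1−p)·2200 = 16082
16000p + 2200 = 16082
p = (16082 − 2200) / 16000

p = 0.868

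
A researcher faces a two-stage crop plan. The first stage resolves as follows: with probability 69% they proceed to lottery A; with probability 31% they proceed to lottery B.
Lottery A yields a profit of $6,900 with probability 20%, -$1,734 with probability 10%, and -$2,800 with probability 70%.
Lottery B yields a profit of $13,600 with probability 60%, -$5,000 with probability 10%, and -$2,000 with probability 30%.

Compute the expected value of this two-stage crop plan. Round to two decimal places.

EV(A) = 0.2 × 6900 + 0.1 × (-1734) + 0.7 × (-2800) = 1380 − 173.4 − 1960 = -753.4
EV(B) = 0.6 × 13600 + 0.1 × (-5000) + 0.3 × (-2000) = 8160 − 500 − 600 = 7060
Overall = 0.69 × (-753.4) + 0.31 × 7060 = -519.846 + 2188.6 = 1668.754

$1,668.75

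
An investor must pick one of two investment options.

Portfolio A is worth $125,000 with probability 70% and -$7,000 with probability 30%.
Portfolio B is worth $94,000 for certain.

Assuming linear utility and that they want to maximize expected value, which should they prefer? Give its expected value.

Portfolio B ($94,000)

Portfolio A = 0.7 × 125000 + 0.3 × (-7000) = 87500 − 2100 = 85400
Portfolio B: 94000 (certain)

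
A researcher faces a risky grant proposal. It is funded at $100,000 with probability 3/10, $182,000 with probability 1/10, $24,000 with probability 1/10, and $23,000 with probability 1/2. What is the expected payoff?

$62,100

EV = 3/10 × 100000 + 1/10 × 182000 + 1/10 × 24000 + 1/2 × 23000 = 30000 + 18200 + 2400 + 11500 = 62100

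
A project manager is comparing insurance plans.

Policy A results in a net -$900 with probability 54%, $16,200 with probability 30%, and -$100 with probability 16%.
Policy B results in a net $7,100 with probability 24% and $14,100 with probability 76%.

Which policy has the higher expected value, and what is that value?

Policy B ($12,420)

Policy A = 0.54 × (-900) + 0.3 × 16200 + 0.16 × (-100) = -486 + 4860 − 16 = 4358
Policy B = 0.24 × 7100 + 0.76 × 14100 = 1704 + 10716 = 12420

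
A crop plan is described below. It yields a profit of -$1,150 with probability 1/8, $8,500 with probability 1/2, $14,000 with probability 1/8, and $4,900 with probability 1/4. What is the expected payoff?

EV = 1/8 × (-1150) + 1/2 × 8500 + 1/8 × 14000 + 1/4 × 4900 = -143.75 + 4250 + 1750 + 1225 = 7081.25

$7,081.25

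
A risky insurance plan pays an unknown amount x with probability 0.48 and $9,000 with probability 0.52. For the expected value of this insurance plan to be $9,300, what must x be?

x = $9,625

0.48·x + 0.52·9000 = 9300
0.48·x = 9300 − 4680 = 4620
x = 4620 / 0.48 = 9625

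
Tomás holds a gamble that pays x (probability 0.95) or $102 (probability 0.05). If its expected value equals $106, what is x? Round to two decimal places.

0.95·x + 0.05·102 = 106
0.95·x = 106 − 5.1 = 100.9
x = 100.9 / 0.95 = 106.2105

x = $106.21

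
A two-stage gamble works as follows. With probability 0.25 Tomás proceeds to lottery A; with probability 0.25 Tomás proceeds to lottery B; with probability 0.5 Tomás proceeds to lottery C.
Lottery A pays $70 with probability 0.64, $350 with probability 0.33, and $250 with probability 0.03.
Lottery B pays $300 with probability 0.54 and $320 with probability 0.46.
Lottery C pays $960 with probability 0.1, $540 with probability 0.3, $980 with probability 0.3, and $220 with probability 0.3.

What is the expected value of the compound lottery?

$428.25

EV(A) = 0.64 × 70 + 0.33 × 350 + 0.03 × 250 = 44.8 + 115.5 + 7.5 = 167.8
EV(B) = 0.54 × 300 + 0.46 × 320 = 162 + 147.2 = 309.2
EV(C) = 0.1 × 960 + 0.3 × 540 + 0.3 × 980 + 0.3 × 220 = 96 + 162 + 294 + 66 = 618
Overall = 0.25 × 167.8 + 0.25 × 309.2 + 0.5 × 618 = 41.95 + 77.3 + 309 = 428.25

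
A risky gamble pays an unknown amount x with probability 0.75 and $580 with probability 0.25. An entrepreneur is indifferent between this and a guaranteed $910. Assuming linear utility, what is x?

x = $1,020

0.75·x + 0.25·580 = 910
0.75·x = 910 − 145 = 765
x = 765 / 0.75 = 1020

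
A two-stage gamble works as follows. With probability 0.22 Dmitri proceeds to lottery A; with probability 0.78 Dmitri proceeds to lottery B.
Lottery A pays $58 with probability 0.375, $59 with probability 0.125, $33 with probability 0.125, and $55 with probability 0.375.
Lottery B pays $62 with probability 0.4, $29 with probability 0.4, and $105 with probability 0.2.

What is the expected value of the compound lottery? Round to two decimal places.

EV(A) = 0.375 × 58 + 0.125 × 59 + 0.125 × 33 + 0.375 × 55 = 21.75 + 7.375 + 4.125 + 20.625 = 53.875
EV(B) = 0.4 × 62 + 0.4 × 29 + 0.2 × 105 = 24.8 + 11.6 + 21 = 57.4
Overall = 0.22 × 53.875 + 0.78 × 57.4 = 11.8525 + 44.772 = 56.6245

$56.62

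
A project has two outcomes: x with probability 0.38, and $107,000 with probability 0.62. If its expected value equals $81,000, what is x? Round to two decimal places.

0.38·x + 0.62·107000 = 81000
0.38·x = 81000 − 66340 = 14660
x = 14660 / 0.38 = 38578.9474

x = $38,578.95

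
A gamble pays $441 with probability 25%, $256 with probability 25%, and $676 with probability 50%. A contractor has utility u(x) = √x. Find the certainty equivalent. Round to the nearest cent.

E[u] = 0.25·√441 + 0.25·√256 + 0.5·√676 = 0.25·21 + 0.25·16 + 0.5·26 = 22.25
CE = (22.25)² = 495.0625

$495.06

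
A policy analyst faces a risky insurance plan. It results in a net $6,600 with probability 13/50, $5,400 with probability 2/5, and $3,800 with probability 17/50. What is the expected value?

EV = 13/50 × 6600 + 2/5 × 5400 + 17/50 × 3800 = 1716 + 2160 + 1292 = 5168

$5,168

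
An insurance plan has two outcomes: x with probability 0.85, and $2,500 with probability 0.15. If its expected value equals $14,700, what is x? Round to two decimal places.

0.85·x + 0.15·2500 = 14700
0.85·x = 14700 − 375 = 14325
x = 14325 / 0.85 = 16852.9412

x = $16,852.94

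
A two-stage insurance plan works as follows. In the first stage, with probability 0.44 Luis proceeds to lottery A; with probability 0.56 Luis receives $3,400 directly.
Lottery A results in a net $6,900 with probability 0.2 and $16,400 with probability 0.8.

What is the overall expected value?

$8,284

EV(A) = 0.2 × 6900 + 0.8 × 16400 = 1380 + 13120 = 14500
Branch B: 3400 (certain)
Overall = 0.44 × 14500 + 0.56 × 3400 = 6380 + 1904 = 8284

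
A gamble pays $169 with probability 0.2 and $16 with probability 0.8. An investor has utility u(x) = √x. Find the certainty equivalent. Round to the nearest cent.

E[u] = 0.2·√169 + 0.8·√16 = 0.2·13 + 0.8·4 = 5.8
CE = (5.8)² = 33.64

$33.64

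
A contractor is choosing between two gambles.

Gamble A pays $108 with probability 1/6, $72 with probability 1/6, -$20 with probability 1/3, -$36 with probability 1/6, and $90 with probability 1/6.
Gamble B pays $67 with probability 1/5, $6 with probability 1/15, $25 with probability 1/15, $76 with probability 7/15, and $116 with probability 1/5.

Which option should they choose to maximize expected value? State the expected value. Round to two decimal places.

Gamble A = 1/6 × 108 + 1/6 × 72 + 1/3 × (-20) + 1/6 × (-36) + 1/6 × 90 = 18 + 12 − 6.6667 − 6 + 15 = 32.3333
Gamble B = 1/5 × 67 + 1/15 × 6 + 1/15 × 25 + 7/15 × 76 + 1/5 × 116 = 13.4 + 0.4 + 1.6667 + 35.4667 + 23.2 = 74.1333

Gamble B ($74.13)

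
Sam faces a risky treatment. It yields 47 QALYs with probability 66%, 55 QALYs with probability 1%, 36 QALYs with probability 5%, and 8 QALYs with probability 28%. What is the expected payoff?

EV = 0.66 × 47 + 0.01 × 55 + 0.05 × 36 + 0.28 × 8 = 31.02 + 0.55 + 1.8 + 2.24 = 35.61

35.61 QALYs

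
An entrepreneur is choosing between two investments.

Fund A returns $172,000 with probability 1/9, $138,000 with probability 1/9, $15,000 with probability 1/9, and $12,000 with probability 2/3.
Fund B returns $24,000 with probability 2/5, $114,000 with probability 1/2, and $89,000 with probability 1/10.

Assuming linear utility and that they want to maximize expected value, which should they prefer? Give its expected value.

Fund A = 1/9 × 172000 + 1/9 × 138000 + 1/9 × 15000 + 2/3 × 12000 = 19111.1111 + 15333.3333 + 1666.6667 + 8000 = 44111.1111
Fund B = 2/5 × 24000 + 1/2 × 114000 + 1/10 × 89000 = 9600 + 57000 + 8900 = 75500

Fund B ($75,500)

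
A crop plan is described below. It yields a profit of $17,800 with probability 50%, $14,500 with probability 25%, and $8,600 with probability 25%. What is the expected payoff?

EV = 0.5 × 17800 + 0.25 × 14500 + 0.25 × 8600 = 8900 + 3625 + 2150 = 14675

$14,675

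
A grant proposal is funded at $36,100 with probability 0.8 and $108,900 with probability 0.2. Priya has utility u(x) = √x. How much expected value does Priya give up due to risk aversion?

E[u] = 0.8·√36100 + 0.2·√108900 = 0.8·190 + 0.2·330 = 218
CE = (218)² = 47524
Risk premium = EV − CE = 50660 − 47524 = 3136

$3,136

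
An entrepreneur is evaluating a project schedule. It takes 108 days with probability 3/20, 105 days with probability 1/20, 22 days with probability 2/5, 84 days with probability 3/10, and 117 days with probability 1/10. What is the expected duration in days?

EV = 3/20 × 108 + 1/20 × 105 + 2/5 × 22 + 3/10 × 84 + 1/10 × 117 = 16.2 + 5.25 + 8.8 + 25.2 + 11.7 = 67.15

67.15 days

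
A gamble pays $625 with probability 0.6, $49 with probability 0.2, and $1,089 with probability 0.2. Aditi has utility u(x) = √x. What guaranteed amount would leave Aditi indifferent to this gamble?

E[u] = 0.6·√625 + 0.2·√49 + 0.2·√1089 = 0.6·25 + 0.2·7 + 0.2·33 = 23
CE = (23)² = 529

$529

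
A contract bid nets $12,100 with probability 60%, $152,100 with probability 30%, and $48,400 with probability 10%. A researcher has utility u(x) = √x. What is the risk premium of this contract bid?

$15,705

E[u] = 0.6·√12100 + 0.3·√152100 + 0.1·√48400 = 0.6·110 + 0.3·390 + 0.1·220 = 205
CE = (205)² = 42025
Risk premium = EV − CE = 57730 − 42025 = 15705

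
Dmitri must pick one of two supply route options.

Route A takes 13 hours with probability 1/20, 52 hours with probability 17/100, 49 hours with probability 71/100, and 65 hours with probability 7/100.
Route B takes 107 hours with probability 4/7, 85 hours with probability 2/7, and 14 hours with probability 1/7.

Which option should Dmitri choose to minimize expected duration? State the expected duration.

Route A = 1/20 × 13 + 17/100 × 52 + 71/100 × 49 + 7/100 × 65 = 0.65 + 8.84 + 34.79 + 4.55 = 48.83
Route B = 4/7 × 107 + 2/7 × 85 + 1/7 × 14 = 61.1429 + 24.2857 + 2 = 87.4286

Route A (48.83 hours)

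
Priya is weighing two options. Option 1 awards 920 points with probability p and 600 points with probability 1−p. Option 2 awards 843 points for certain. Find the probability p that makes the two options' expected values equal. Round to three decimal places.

p·920 + (1−p)·600 = 843
320p + 600 = 843
p = (843 − 600) / 320

p = 0.759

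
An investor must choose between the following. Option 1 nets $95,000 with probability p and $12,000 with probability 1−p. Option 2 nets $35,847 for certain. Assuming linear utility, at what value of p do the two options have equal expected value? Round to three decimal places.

p·95000 + (1−p)·12000 = 35847
83000p + 12000 = 35847
p = (35847 − 12000) / 83000

p = 0.287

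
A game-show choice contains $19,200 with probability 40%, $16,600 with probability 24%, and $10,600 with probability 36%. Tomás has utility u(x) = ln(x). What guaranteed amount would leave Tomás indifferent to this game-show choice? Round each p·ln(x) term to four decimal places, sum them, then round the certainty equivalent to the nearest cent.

$14,971.45

E[u] = 0.4·ln(19200) + 0.24·ln(16600) + 0.36·ln(10600) = 3.9451 + 2.3321 + 3.3367 = 9.6139
CE = e^9.6139 ≈ 14971.45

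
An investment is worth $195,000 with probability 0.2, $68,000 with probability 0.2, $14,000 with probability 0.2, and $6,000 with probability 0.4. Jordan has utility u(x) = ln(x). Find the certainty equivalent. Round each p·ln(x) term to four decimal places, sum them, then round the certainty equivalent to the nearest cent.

E[u] = 0.2·ln(195000) + 0.2·ln(68000) + 0.2·ln(14000) + 0.4·ln(6000) = 2.4362 + 2.2255 + 1.9094 + 3.4798 = 10.0509
CE = e^10.0509 ≈ 23176.64

$23,176.64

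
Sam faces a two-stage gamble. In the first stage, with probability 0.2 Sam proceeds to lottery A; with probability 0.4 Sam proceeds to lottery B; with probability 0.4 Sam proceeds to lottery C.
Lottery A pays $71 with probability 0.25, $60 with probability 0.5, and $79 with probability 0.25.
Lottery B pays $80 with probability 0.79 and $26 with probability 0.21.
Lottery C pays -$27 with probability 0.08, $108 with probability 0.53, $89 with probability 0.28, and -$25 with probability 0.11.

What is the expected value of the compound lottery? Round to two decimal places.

$71.86

EV(A) = 0.25 × 71 + 0.5 × 60 + 0.25 × 79 = 17.75 + 30 + 19.75 = 67.5
EV(B) = 0.79 × 80 + 0.21 × 26 = 63.2 + 5.46 = 68.66
EV(C) = 0.08 × (-27) + 0.53 × 108 + 0.28 × 89 + 0.11 × (-25) = -2.16 + 57.24 + 24.92 − 2.75 = 77.25
Overall = 0.2 × 67.5 + 0.4 × 68.66 + 0.4 × 77.25 = 13.5 + 27.464 + 30.9 = 71.864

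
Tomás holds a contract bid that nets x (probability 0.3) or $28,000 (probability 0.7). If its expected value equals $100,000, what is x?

x = $268,000

0.3·x + 0.7·28000 = 100000
0.3·x = 100000 − 19600 = 80400
x = 80400 / 0.3 = 268000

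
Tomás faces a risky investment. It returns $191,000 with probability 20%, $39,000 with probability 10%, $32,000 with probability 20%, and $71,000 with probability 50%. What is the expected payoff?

$84,000

EV = 0.2 × 191000 + 0.1 × 39000 + 0.2 × 32000 + 0.5 × 71000 = 38200 + 3900 + 6400 + 35500 = 84000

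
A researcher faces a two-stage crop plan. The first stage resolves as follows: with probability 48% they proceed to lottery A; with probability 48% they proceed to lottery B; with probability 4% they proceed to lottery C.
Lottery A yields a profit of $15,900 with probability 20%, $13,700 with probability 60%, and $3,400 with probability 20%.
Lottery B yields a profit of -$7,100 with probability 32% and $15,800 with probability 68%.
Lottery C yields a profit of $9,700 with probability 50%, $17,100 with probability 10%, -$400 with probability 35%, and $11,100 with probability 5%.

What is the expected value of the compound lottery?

EV(A) = 0.2 × 15900 + 0.6 × 13700 + 0.2 × 3400 = 3180 + 8220 + 680 = 12080
EV(B) = 0.32 × (-7100) + 0.68 × 15800 = -2272 + 10744 = 8472
EV(C) = 0.5 × 9700 + 0.1 × 17100 + 0.35 × (-400) + 0.05 × 11100 = 4850 + 1710 − 140 + 555 = 6975
Overall = 0.48 × 12080 + 0.48 × 8472 + 0.04 × 6975 = 5798.4 + 4066.56 + 279 = 10143.96

$10,143.96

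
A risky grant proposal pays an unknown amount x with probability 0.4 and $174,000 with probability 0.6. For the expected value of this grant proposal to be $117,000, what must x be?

0.4·x + 0.6·174000 = 117000
0.4·x = 117000 − 104400 = 12600
x = 12600 / 0.4 = 31500

x = $31,500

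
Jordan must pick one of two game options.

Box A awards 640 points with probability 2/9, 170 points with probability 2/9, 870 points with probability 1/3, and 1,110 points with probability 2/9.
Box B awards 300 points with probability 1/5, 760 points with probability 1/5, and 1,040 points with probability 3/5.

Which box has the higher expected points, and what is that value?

Box B (836 points)

Box A = 2/9 × 640 + 2/9 × 170 + 1/3 × 870 + 2/9 × 1110 = 142.2222 + 37.7778 + 290 + 246.6667 = 716.6667
Box B = 1/5 × 300 + 1/5 × 760 + 3/5 × 1040 = 60 + 152 + 624 = 836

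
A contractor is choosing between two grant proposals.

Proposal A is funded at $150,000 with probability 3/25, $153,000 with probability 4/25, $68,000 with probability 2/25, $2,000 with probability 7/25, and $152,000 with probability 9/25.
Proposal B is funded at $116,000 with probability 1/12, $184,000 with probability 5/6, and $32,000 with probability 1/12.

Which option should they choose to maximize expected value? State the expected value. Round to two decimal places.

Proposal B ($165,666.67)

Proposal A = 3/25 × 150000 + 4/25 × 153000 + 2/25 × 68000 + 7/25 × 2000 + 9/25 × 152000 = 18000 + 24480 + 5440 + 560 + 54720 = 103200
Proposal B = 1/12 × 116000 + 5/6 × 184000 + 1/12 × 32000 = 9666.6667 + 153333.3333 + 2666.6667 = 165666.6667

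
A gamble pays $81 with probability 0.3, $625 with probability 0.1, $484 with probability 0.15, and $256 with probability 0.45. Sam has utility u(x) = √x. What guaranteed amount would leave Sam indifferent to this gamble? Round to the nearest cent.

E[u] = 0.3·√81 + 0.1·√625 + 0.15·√484 + 0.45·√256 = 0.3·9 + 0.1·25 + 0.15·22 + 0.45·16 = 15.7
CE = (15.7)² = 246.49

$246.49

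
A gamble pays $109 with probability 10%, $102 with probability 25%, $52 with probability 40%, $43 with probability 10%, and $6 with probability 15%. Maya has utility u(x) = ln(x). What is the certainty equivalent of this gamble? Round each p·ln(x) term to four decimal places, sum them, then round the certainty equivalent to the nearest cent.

E[u] = 0.1·ln(109) + 0.25·ln(102) + 0.4·ln(52) + 0.1·ln(43) + 0.15·ln(6) = 0.4691 + 1.1562 + 1.5805 + 0.3761 + 0.2688 = 3.8507
CE = e^3.8507 ≈ 47.03

$47.03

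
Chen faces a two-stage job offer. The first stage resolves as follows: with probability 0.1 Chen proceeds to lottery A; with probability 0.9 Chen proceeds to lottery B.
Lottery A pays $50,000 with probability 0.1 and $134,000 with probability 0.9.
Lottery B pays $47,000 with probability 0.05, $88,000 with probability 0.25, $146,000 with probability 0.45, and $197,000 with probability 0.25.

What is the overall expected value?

$137,930

EV(A) = 0.1 × 50000 + 0.9 × 134000 = 5000 + 120600 = 125600
EV(B) = 0.05 × 47000 + 0.25 × 88000 + 0.45 × 146000 + 0.25 × 197000 = 2350 + 22000 + 65700 + 49250 = 139300
Overall = 0.1 × 125600 + 0.9 × 139300 = 12560 + 125370 = 137930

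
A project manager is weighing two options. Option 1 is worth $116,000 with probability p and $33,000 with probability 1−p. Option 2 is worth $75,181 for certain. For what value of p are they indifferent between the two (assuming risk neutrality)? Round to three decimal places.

p·116000 + (1−p)·33000 = 75181
83000p + 33000 = 75181
p = (75181 − 33000) / 83000

p = 0.508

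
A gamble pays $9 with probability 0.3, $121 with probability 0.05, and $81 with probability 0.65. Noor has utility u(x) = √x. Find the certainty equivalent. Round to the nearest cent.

E[u] = 0.3·√9 + 0.05·√121 + 0.65·√81 = 0.3·3 + 0.05·11 + 0.65·9 = 7.3
CE = (7.3)² = 53.29

$53.29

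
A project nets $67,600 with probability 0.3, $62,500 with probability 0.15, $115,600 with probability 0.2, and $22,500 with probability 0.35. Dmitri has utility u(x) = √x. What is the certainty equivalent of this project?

E[u] = 0.3·√67600 + 0.15·√62500 + 0.2·√115600 + 0.35·√22500 = 0.3·260 + 0.15·250 + 0.2·340 + 0.35·150 = 236
CE = (236)² = 55696

$55,696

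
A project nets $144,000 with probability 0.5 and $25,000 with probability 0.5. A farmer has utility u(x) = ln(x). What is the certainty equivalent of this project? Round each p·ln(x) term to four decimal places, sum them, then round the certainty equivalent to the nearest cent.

$60,000.01

E[u] = 0.5·ln(144000) + 0.5·ln(25000) = 5.9388 + 5.0633 = 11.0021
CE = e^11.0021 ≈ 60000.01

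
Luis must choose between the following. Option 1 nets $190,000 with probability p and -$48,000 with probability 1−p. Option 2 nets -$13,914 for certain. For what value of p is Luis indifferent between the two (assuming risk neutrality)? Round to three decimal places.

p·190000 + (1−p)·(-48000) = -13914
238000p − 48000 = -13914
p = (-13914 + 48000) / 238000

p = 0.143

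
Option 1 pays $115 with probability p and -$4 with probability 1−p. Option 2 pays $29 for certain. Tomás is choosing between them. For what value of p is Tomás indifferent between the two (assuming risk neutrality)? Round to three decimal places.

p·115 + (1−p)·(-4) = 29
119p − 4 = 29
p = (29 + 4) / 119

p = 0.277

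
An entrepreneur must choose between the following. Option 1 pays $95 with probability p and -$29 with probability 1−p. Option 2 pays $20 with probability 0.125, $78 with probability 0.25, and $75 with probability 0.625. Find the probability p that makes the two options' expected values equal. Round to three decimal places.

EV(Option 2) = 0.125 × 20 + 0.25 × 78 + 0.625 × 75 = 2.5 + 19.5 + 46.875 = 68.875
p·95 + (1−p)·(-29) = 68.875
124p − 29 = 68.875
p = (68.875 + 29) / 124

p = 0.789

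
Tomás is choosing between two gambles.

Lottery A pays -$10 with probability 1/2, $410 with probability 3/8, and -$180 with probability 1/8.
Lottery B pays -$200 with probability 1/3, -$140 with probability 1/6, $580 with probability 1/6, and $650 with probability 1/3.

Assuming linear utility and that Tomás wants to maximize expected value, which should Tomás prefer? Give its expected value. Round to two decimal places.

Lottery B ($223.33)

Lottery A = 1/2 × (-10) + 3/8 × 410 + 1/8 × (-180) = -5 + 153.75 − 22.5 = 126.25
Lottery B = 1/3 × (-200) + 1/6 × (-140) + 1/6 × 580 + 1/3 × 650 = -66.6667 − 23.3333 + 96.6667 + 216.6667 = 223.3333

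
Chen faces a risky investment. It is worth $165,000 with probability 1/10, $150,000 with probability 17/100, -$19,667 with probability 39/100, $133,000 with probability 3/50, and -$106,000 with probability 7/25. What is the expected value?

EV = 1/10 × 165000 + 17/100 × 150000 + 39/100 × (-19667) + 3/50 × 133000 + 7/25 × (-106000) = 16500 + 25500 − 7670.13 + 7980 − 29680 = 12629.87

$12,629.87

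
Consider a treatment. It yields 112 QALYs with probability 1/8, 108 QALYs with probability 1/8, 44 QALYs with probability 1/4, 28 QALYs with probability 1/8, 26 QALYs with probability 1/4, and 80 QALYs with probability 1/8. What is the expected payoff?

EV = 1/8 × 112 + 1/8 × 108 + 1/4 × 44 + 1/8 × 28 + 1/4 × 26 + 1/8 × 80 = 14 + 13.5 + 11 + 3.5 + 6.5 + 10 = 58.5

58.5 QALYs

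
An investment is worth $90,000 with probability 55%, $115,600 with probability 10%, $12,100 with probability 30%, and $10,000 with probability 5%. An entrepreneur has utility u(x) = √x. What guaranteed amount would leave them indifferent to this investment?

E[u] = 0.55·√90000 + 0.1·√115600 + 0.3·√12100 + 0.05·√10000 = 0.55·300 + 0.1·340 + 0.3·110 + 0.05·100 = 237
CE = (237)² = 56169

$56,169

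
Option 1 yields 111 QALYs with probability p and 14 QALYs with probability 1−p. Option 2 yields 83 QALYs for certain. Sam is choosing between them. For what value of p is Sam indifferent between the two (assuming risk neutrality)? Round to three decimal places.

p·111 + (1−p)·14 = 83
97p + 14 = 83
p = (83 − 14) / 97

p = 0.711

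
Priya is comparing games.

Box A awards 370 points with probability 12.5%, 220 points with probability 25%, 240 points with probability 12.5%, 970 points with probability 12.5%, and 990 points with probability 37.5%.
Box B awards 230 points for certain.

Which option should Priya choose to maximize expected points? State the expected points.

Box A = 0.125 × 370 + 0.25 × 220 + 0.125 × 240 + 0.125 × 970 + 0.375 × 990 = 46.25 + 55 + 30 + 121.25 + 371.25 = 623.75
Box B: 230 (certain)

Box A (623.75 points)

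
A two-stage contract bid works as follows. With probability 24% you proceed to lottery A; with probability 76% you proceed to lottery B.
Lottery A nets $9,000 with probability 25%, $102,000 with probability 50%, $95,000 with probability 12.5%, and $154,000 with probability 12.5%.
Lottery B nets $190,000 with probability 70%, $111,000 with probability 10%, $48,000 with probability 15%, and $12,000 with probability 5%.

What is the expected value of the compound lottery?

EV(A) = 0.25 × 9000 + 0.5 × 102000 + 0.125 × 95000 + 0.125 × 154000 = 2250 + 51000 + 11875 + 19250 = 84375
EV(B) = 0.7 × 190000 + 0.1 × 111000 + 0.15 × 48000 + 0.05 × 12000 = 133000 + 11100 + 7200 + 600 = 151900
Overall = 0.24 × 84375 + 0.76 × 151900 = 20250 + 115444 = 135694

$135,694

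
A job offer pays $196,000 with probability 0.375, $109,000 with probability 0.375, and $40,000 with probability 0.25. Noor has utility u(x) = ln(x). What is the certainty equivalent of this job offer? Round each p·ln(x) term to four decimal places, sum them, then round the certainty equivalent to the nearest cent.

$105,725.35

E[u] = 0.375·ln(196000) + 0.375·ln(109000) + 0.25·ln(40000) = 4.5697 + 4.3497 + 2.6492 = 11.5686
CE = e^11.5686 ≈ 105725.35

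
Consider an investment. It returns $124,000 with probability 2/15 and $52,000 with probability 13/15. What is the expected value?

$61,600

EV = 2/15 × 124000 + 13/15 × 52000 = 16533.3333 + 45066.6667 = 61600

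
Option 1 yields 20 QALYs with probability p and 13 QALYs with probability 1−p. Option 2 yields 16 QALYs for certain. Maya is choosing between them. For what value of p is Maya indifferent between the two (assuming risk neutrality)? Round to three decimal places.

p·20 + (1−p)·13 = 16
7p + 13 = 16
p = (16 − 13) / 7

p = 0.429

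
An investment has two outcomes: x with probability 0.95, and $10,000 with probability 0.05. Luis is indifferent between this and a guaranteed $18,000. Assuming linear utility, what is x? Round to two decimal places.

x = $18,421.05

0.95·x + 0.05·10000 = 18000
0.95·x = 18000 − 500 = 17500
x = 17500 / 0.95 = 18421.0526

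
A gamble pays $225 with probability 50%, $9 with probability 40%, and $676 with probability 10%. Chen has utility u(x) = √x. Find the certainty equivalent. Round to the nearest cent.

$127.69

E[u] = 0.5·√225 + 0.4·√9 + 0.1·√676 = 0.5·15 + 0.4·3 + 0.1·26 = 11.3
CE = (11.3)² = 127.69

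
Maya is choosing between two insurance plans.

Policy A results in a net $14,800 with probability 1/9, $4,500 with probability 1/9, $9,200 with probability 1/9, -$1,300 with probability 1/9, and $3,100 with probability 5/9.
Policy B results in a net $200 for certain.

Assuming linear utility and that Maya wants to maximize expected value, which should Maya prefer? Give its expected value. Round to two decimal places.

Policy A ($4,744.44)

Policy A = 1/9 × 14800 + 1/9 × 4500 + 1/9 × 9200 + 1/9 × (-1300) + 5/9 × 3100 = 1644.4444 + 500 + 1022.2222 − 144.4444 + 1722.2222 = 4744.4444
Policy B: 200 (certain)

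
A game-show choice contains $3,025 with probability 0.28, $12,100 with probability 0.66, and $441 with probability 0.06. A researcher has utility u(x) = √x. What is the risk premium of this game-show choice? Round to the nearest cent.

$892.11

E[u] = 0.28·√3025 + 0.66·√12100 + 0.06·√441 = 0.28·55 + 0.66·110 + 0.06·21 = 89.26
CE = (89.26)² = 7967.3476
Risk premium = EV − CE = 8859.46 − 7967.3476 = 892.1124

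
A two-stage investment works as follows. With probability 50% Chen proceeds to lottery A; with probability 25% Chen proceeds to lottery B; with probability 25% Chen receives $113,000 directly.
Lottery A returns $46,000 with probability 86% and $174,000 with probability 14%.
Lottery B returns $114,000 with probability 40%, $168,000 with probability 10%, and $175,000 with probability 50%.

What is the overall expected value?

EV(A) = 0.86 × 46000 + 0.14 × 174000 = 39560 + 24360 = 63920
EV(B) = 0.4 × 114000 + 0.1 × 168000 + 0.5 × 175000 = 45600 + 16800 + 87500 = 149900
Branch C: 113000 (certain)
Overall = 0.5 × 63920 + 0.25 × 149900 + 0.25 × 113000 = 31960 + 37475 + 28250 = 97685

$97,685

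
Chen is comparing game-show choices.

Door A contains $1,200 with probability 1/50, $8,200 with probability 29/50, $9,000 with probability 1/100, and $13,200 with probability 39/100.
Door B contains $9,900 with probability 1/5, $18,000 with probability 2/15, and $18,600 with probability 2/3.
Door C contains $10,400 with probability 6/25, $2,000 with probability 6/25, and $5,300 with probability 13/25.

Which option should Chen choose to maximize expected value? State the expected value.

Door A = 1/50 × 1200 + 29/50 × 8200 + 1/100 × 9000 + 39/100 × 13200 = 24 + 4756 + 90 + 5148 = 10018
Door B = 1/5 × 9900 + 2/15 × 18000 + 2/3 × 18600 = 1980 + 2400 + 12400 = 16780
Door C = 6/25 × 10400 + 6/25 × 2000 + 13/25 × 5300 = 2496 + 480 + 2756 = 5732

Door B ($16,780)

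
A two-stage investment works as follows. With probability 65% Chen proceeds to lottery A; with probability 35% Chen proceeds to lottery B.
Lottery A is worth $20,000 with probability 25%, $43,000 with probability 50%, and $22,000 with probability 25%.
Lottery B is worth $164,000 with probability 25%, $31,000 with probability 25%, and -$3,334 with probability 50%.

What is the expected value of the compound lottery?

EV(A) = 0.25 × 20000 + 0.5 × 43000 + 0.25 × 22000 = 5000 + 21500 + 5500 = 32000
EV(B) = 0.25 × 164000 + 0.25 × 31000 + 0.5 × (-3334) = 41000 + 7750 − 1667 = 47083
Overall = 0.65 × 32000 + 0.35 × 47083 = 20800 + 16479.05 = 37279.05

$37,279.05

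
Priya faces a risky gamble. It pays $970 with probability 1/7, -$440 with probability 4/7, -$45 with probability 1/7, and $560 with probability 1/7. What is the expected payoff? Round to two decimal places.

-$39.29

EV = 1/7 × 970 + 4/7 × (-440) + 1/7 × (-45) + 1/7 × 560 = 138.5714 − 251.4286 − 6.4286 + 80 = -39.2857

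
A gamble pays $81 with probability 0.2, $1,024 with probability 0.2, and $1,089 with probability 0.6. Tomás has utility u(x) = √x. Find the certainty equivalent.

E[u] = 0.2·√81 + 0.2·√1024 + 0.6·√1089 = 0.2·9 + 0.2·32 + 0.6·33 = 28
CE = (28)² = 784

$784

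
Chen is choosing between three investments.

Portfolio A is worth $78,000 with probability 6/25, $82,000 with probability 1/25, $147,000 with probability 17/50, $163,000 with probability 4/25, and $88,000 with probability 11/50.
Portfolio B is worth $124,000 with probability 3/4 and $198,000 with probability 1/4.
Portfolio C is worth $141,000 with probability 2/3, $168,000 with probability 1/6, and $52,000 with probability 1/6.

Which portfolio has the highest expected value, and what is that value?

Portfolio A = 6/25 × 78000 + 1/25 × 82000 + 17/50 × 147000 + 4/25 × 163000 + 11/50 × 88000 = 18720 + 3280 + 49980 + 26080 + 19360 = 117420
Portfolio B = 3/4 × 124000 + 1/4 × 198000 = 93000 + 49500 = 142500
Portfolio C = 2/3 × 141000 + 1/6 × 168000 + 1/6 × 52000 = 94000 + 28000 + 8666.6667 = 130666.6667

Portfolio B ($142,500)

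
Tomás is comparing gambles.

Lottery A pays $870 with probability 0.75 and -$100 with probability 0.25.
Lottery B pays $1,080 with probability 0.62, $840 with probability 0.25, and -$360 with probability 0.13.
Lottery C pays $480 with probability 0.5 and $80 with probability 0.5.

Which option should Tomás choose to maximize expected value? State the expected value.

Lottery A = 0.75 × 870 + 0.25 × (-100) = 652.5 − 25 = 627.5
Lottery B = 0.62 × 1080 + 0.25 × 840 + 0.13 × (-360) = 669.6 + 210 − 46.8 = 832.8
Lottery C = 0.5 × 480 + 0.5 × 80 = 240 + 40 = 280

Lottery B ($832.80)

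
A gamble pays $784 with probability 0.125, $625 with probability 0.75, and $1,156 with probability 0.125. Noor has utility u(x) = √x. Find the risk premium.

$9

E[u] = 0.125·√784 + 0.75·√625 + 0.125·√1156 = 0.125·28 + 0.75·25 + 0.125·34 = 26.5
CE = (26.5)² = 702.25
Risk premium = EV − CE = 711.25 − 702.25 = 9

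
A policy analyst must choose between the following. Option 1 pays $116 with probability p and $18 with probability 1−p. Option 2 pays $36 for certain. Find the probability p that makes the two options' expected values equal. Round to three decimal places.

p·116 + (1−p)·18 = 36
98p + 18 = 36
p = (36 − 18) / 98

p = 0.184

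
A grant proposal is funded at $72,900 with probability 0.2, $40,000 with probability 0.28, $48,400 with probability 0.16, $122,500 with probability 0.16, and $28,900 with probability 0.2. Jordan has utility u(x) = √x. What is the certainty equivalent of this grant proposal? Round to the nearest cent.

$55,319.04

E[u] = 0.2·√72900 + 0.28·√40000 + 0.16·√48400 + 0.16·√122500 + 0.2·√28900 = 0.2·270 + 0.28·200 + 0.16·220 + 0.16·350 + 0.2·170 = 235.2
CE = (235.2)² = 55319.04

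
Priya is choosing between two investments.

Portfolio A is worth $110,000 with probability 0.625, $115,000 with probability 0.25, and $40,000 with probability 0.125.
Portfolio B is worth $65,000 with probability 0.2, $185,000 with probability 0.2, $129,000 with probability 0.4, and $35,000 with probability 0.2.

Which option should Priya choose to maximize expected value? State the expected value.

Portfolio A = 0.625 × 110000 + 0.25 × 115000 + 0.125 × 40000 = 68750 + 28750 + 5000 = 102500
Portfolio B = 0.2 × 65000 + 0.2 × 185000 + 0.4 × 129000 + 0.2 × 35000 = 13000 + 37000 + 51600 + 7000 = 108600

Portfolio B ($108,600)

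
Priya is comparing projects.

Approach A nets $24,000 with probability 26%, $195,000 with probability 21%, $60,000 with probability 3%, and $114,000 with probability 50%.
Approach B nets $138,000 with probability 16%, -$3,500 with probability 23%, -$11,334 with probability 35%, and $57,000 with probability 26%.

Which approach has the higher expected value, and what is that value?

Approach A ($105,990)

Approach A = 0.26 × 24000 + 0.21 × 195000 + 0.03 × 60000 + 0.5 × 114000 = 6240 + 40950 + 1800 + 57000 = 105990
Approach B = 0.16 × 138000 + 0.23 × (-3500) + 0.35 × (-11334) + 0.26 × 57000 = 22080 − 805 − 3966.9 + 14820 = 32128.1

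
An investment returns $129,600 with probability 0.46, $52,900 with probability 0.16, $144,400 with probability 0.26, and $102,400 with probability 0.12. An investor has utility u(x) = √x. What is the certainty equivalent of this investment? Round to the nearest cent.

$115,328.16

E[u] = 0.46·√129600 + 0.16·√52900 + 0.26·√144400 + 0.12·√102400 = 0.46·360 + 0.16·230 + 0.26·380 + 0.12·320 = 339.6
CE = (339.6)² = 115328.16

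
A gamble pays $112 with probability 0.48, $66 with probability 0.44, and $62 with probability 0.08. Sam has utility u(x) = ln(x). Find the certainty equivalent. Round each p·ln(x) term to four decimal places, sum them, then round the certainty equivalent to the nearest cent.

$84.65

E[u] = 0.48·ln(112) + 0.44·ln(66) + 0.08·ln(62) = 2.2649 + 1.8434 + 0.3302 = 4.4385
CE = e^4.4385 ≈ 84.65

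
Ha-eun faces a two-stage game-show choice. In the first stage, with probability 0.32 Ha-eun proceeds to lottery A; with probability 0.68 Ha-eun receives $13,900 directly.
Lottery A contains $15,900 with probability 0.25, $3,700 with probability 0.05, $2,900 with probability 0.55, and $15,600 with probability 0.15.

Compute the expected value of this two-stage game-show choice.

EV(A) = 0.25 × 15900 + 0.05 × 3700 + 0.55 × 2900 + 0.15 × 15600 = 3975 + 185 + 1595 + 2340 = 8095
Branch B: 13900 (certain)
Overall = 0.32 × 8095 + 0.68 × 13900 = 2590.4 + 9452 = 12042.4

$12,042.40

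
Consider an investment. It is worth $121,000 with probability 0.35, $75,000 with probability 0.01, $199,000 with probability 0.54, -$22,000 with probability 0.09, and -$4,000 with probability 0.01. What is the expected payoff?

EV = 0.35 × 121000 + 0.01 × 75000 + 0.54 × 199000 + 0.09 × (-22000) + 0.01 × (-4000) = 42350 + 750 + 107460 − 1980 − 40 = 148540

$148,540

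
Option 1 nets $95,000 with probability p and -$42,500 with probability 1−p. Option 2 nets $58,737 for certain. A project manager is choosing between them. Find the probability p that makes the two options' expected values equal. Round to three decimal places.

p·95000 + (1−p)·(-42500) = 58737
137500p − 42500 = 58737
p = (58737 + 42500) / 137500

p = 0.736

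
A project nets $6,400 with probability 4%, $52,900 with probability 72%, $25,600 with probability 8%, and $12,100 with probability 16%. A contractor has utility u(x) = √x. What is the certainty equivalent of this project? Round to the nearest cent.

$39,680.64

E[u] = 0.04·√6400 + 0.72·√52900 + 0.08·√25600 + 0.16·√12100 = 0.04·80 + 0.72·230 + 0.08·160 + 0.16·110 = 199.2
CE = (199.2)² = 39680.64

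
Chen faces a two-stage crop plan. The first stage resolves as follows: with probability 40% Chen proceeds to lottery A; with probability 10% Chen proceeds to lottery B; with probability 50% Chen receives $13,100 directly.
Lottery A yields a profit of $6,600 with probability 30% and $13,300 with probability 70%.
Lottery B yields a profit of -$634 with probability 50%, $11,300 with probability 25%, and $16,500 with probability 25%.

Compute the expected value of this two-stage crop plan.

$11,729.30

EV(A) = 0.3 × 6600 + 0.7 × 13300 = 1980 + 9310 = 11290
EV(B) = 0.5 × (-634) + 0.25 × 11300 + 0.25 × 16500 = -317 + 2825 + 4125 = 6633
Branch C: 13100 (certain)
Overall = 0.4 × 11290 + 0.1 × 6633 + 0.5 × 13100 = 4516 + 663.3 + 6550 = 11729.3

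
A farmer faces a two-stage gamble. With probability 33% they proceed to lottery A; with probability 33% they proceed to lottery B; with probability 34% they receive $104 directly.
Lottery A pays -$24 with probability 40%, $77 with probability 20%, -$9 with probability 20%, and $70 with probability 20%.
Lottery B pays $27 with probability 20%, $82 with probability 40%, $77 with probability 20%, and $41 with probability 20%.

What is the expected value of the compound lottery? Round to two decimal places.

$61.69

EV(A) = 0.4 × (-24) + 0.2 × 77 + 0.2 × (-9) + 0.2 × 70 = -9.6 + 15.4 − 1.8 + 14 = 18
EV(B) = 0.2 × 27 + 0.4 × 82 + 0.2 × 77 + 0.2 × 41 = 5.4 + 32.8 + 15.4 + 8.2 = 61.8
Branch C: 104 (certain)
Overall = 0.33 × 18 + 0.33 × 61.8 + 0.34 × 104 = 5.94 + 20.394 + 35.36 = 61.694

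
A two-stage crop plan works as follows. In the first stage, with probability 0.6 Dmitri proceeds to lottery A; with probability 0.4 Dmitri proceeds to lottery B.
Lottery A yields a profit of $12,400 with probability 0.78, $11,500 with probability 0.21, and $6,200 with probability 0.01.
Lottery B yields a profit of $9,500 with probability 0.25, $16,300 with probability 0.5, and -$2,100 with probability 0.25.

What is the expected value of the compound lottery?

EV(A) = 0.78 × 12400 + 0.21 × 11500 + 0.01 × 6200 = 9672 + 2415 + 62 = 12149
EV(B) = 0.25 × 9500 + 0.5 × 16300 + 0.25 × (-2100) = 2375 + 8150 − 525 = 10000
Overall = 0.6 × 12149 + 0.4 × 10000 = 7289.4 + 4000 = 11289.4

$11,289.40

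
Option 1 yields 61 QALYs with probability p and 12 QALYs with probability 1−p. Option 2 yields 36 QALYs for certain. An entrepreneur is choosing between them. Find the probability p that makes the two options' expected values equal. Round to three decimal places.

p·61 + (1−p)·12 = 36
49p + 12 = 36
p = (36 − 12) / 49

p = 0.490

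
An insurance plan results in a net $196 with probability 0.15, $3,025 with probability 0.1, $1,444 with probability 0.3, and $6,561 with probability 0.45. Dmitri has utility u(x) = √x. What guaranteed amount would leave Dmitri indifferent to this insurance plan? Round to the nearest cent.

E[u] = 0.15·√196 + 0.1·√3025 + 0.3·√1444 + 0.45·√6561 = 0.15·14 + 0.1·55 + 0.3·38 + 0.45·81 = 55.45
CE = (55.45)² = 3074.7025

$3,074.70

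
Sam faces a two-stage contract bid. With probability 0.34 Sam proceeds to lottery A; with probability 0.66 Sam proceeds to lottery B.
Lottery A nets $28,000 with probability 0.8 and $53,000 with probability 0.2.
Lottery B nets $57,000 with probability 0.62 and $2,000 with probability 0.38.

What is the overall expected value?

$35,046

EV(A) = 0.8 × 28000 + 0.2 × 53000 = 22400 + 10600 = 33000
EV(B) = 0.62 × 57000 + 0.38 × 2000 = 35340 + 760 = 36100
Overall = 0.34 × 33000 + 0.66 × 36100 = 11220 + 23826 = 35046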